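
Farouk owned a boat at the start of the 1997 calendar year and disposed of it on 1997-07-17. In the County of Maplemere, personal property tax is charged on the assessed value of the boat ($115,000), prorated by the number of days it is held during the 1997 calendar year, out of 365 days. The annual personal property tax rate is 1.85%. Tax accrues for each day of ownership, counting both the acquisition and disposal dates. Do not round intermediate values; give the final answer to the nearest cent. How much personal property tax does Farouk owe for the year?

$1,154.10

Days held (1997-01-01 to 1997-07-17): 198 out of 365
Tax = $115,000 × 1.85% × 198/365 = $1,154.0959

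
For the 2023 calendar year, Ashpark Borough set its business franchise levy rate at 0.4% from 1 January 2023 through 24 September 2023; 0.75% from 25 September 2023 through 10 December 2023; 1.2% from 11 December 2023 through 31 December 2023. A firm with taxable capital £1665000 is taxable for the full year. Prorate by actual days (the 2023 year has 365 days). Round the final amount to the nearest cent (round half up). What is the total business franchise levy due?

£8655.72

1 January – 24 September 2023: 267 days at 0.4% → £1665000 × 0.4% × 267/365 = £4871.8356
25 September – 10 December 2023: 77 days at 0.75% → £1665000 × 0.75% × 77/365 = £2634.3493
11 December – 31 December 2023: 21 days at 1.2% → £1665000 × 1.2% × 21/365 = £1149.5342
Total = £8655.7192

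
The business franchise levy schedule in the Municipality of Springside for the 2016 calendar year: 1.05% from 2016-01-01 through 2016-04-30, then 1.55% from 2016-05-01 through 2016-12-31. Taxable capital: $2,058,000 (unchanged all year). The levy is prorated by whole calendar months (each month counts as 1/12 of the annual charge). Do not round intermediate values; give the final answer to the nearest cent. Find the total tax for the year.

2016-01-01 to 2016-04-30: 4 months at 1.05% → $2,058,000 × 1.05% × 4/12 = $7,203.0000
2016-05-01 to 2016-12-31: 8 months at 1.55% → $2,058,000 × 1.55% × 8/12 = $21,266.0000
Total = $28,469.0000

$28,469.00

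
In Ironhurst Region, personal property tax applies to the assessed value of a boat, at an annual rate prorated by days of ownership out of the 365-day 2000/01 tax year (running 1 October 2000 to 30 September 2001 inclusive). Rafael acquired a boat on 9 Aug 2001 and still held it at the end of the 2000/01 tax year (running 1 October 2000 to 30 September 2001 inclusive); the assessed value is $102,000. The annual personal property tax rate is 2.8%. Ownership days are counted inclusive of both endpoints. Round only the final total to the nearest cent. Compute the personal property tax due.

$414.71

Days held (9 Aug – 30 Sep 2001): 53 out of 365
Tax = $102,000 × 2.8% × 53/365 = $414.7068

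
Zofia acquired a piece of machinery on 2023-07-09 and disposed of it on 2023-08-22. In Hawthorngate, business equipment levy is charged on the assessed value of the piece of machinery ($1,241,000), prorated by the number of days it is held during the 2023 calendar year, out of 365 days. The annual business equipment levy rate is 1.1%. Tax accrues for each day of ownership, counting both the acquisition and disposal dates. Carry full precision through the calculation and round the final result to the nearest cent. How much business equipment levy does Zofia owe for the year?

$1,683.00

Days held (2023-07-09 to 2023-08-22): 45 out of 365
Tax = $1,241,000 × 1.1% × 45/365 = $1,683.0000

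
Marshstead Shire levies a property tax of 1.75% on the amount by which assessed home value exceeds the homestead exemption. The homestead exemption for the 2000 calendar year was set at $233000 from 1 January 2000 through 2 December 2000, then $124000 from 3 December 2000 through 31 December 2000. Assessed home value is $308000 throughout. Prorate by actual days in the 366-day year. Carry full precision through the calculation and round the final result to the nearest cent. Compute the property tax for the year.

$1463.64

1 January – 2 December 2000: 337 days, exemption $233000 → ($308000 − $233000) × 1.75% × 337/366 = $1208.5041
3 December – 31 December 2000: 29 days, exemption $124000 → ($308000 − $124000) × 1.75% × 29/366 = $255.1366
Total = $1463.6407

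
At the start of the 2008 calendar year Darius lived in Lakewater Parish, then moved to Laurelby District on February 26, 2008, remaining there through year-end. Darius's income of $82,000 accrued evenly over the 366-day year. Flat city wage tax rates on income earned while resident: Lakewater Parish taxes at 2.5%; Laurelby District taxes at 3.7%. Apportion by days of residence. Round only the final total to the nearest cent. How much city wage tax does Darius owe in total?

$2,883.44

Lakewater Parish, January 1 – February 25, 2008: 56 days → $82,000 × 2.5% × 56/366 = $313.6612
Laurelby District, February 26 – December 31, 2008: 310 days → $82,000 × 3.7% × 310/366 = $2,569.7814
Total = $2,883.4426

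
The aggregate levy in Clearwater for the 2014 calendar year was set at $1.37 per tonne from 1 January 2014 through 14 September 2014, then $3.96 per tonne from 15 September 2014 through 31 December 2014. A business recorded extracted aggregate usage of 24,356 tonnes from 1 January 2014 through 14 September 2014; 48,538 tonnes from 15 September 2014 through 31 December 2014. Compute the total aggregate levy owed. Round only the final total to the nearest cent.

$225,578.20

1 January – 14 September 2014: 24,356 tonnes at $1.37/tonne → $33,367.72
15 September – 31 December 2014: 48,538 tonnes at $3.96/tonne → $192,210.48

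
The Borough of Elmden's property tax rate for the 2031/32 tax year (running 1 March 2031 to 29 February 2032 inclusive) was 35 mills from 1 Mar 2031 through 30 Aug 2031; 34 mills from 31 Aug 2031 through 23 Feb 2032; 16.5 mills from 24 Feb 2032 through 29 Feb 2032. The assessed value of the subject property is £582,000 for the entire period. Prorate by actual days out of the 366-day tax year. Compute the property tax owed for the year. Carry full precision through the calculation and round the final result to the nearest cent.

£19,912.03

1 Mar – 30 Aug 2031: 183 days at 35 mills → £582,000 × 3.5% × 183/366 = £10,185.0000
31 Aug 2031 – 23 Feb 2032: 177 days at 34 mills → £582,000 × 3.4% × 177/366 = £9,569.6066
24 Feb – 29 Feb 2032: 6 days at 16.5 mills → £582,000 × 1.65% × 6/366 = £157.4262
Total = £19,912.0328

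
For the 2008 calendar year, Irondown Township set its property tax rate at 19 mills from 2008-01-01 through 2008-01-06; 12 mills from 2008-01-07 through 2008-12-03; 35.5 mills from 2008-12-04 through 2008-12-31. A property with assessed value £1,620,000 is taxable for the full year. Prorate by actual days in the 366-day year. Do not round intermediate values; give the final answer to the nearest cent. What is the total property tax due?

2008-01-01 to 2008-01-06: 6 days at 19 mills → £1,620,000 × 1.9% × 6/366 = £504.5902
2008-01-07 to 2008-12-03: 332 days at 12 mills → £1,620,000 × 1.2% × 332/366 = £17,634.0984
2008-12-04 to 2008-12-31: 28 days at 35.5 mills → £1,620,000 × 3.55% × 28/366 = £4,399.6721
Total = £22,538.3607

£22,538.36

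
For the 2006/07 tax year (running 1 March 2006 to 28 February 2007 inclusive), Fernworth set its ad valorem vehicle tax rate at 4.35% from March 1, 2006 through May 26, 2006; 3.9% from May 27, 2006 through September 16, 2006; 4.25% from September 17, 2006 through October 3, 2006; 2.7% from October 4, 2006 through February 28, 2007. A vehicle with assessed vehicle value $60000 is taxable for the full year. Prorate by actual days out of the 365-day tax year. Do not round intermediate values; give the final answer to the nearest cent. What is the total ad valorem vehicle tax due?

$2122.19

March 1 – May 26, 2006: 87 days at 4.35% → $60000 × 4.35% × 87/365 = $622.1096
May 27 – September 16, 2006: 113 days at 3.9% → $60000 × 3.9% × 113/365 = $724.4384
September 17 – October 3, 2006: 17 days at 4.25% → $60000 × 4.25% × 17/365 = $118.7671
October 4, 2006 – February 28, 2007: 148 days at 2.7% → $60000 × 2.7% × 148/365 = $656.8767
Total = $2122.1918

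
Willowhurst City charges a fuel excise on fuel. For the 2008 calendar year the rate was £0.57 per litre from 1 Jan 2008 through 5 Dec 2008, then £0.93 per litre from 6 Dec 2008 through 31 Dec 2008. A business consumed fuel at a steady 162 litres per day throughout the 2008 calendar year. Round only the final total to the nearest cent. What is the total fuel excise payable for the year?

£35,312.76

1 Jan – 5 Dec 2008: 340 days × 162 litres/day = 55,080 litres at £0.57/litre → £31,395.60
6 Dec – 31 Dec 2008: 26 days × 162 litres/day = 4,212 litres at £0.93/litre → £3,917.16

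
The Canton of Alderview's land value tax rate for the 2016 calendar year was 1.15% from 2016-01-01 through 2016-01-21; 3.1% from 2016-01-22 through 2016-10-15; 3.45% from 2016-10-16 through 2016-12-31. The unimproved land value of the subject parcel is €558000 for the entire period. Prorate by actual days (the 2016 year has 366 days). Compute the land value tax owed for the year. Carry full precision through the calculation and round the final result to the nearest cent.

2016-01-01 to 2016-01-21: 21 days at 1.15% → €558000 × 1.15% × 21/366 = €368.1885
2016-01-22 to 2016-10-15: 268 days at 3.1% → €558000 × 3.1% × 268/366 = €12666.2951
2016-10-16 to 2016-12-31: 77 days at 3.45% → €558000 × 3.45% × 77/366 = €4050.0738
Total = €17084.5574

€17084.56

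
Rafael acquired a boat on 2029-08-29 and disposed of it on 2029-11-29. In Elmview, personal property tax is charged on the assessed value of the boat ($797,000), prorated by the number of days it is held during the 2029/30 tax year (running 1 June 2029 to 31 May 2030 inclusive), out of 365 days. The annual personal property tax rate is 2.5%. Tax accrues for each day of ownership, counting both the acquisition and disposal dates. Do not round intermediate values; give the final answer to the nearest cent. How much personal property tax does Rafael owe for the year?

Days held (2029-08-29 to 2029-11-29): 93 out of 365
Tax = $797,000 × 2.5% × 93/365 = $5,076.7808

$5,076.78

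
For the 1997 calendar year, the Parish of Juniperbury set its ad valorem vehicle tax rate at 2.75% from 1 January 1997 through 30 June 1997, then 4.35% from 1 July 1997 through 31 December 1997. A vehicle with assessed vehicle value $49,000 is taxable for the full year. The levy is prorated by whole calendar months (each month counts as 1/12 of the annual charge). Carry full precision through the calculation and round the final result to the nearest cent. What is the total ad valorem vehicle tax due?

$1,739.50

1 January – 30 June 1997: 6 months at 2.75% → $49,000 × 2.75% × 6/12 = $673.7500
1 July – 31 December 1997: 6 months at 4.35% → $49,000 × 4.35% × 6/12 = $1,065.7500
Total = $1,739.5000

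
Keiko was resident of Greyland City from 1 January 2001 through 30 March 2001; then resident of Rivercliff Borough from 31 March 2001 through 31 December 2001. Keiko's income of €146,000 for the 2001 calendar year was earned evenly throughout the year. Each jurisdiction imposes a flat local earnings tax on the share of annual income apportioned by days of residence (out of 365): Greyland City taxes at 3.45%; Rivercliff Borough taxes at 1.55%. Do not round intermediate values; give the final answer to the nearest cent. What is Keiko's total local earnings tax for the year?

€2,939.40

Greyland City, 1 January – 30 March 2001: 89 days → €146,000 × 3.45% × 89/365 = €1,228.2000
Rivercliff Borough, 31 March – 31 December 2001: 276 days → €146,000 × 1.55% × 276/365 = €1,711.2000
Total = €2,939.4000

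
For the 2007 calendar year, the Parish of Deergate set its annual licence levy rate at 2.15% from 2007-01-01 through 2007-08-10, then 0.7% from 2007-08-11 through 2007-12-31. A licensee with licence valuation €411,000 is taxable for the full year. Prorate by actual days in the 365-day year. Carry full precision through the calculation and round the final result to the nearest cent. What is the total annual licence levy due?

€6,501.68

2007-01-01 to 2007-08-10: 222 days at 2.15% → €411,000 × 2.15% × 222/365 = €5,374.5288
2007-08-11 to 2007-12-31: 143 days at 0.7% → €411,000 × 0.7% × 143/365 = €1,127.1534
Total = €6,501.6822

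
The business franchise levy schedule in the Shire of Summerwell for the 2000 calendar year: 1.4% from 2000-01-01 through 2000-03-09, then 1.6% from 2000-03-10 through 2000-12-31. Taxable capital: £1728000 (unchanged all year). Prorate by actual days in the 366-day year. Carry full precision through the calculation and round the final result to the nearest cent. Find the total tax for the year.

£26996.46

2000-01-01 to 2000-03-09: 69 days at 1.4% → £1728000 × 1.4% × 69/366 = £4560.7869
2000-03-10 to 2000-12-31: 297 days at 1.6% → £1728000 × 1.6% × 297/366 = £22435.6721
Total = £26996.4590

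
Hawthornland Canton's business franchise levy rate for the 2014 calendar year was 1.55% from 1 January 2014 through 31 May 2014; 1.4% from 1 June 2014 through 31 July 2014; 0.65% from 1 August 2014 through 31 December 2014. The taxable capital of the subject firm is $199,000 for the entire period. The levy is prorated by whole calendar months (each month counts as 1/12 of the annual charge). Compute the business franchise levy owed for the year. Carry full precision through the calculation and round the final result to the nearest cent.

$2,288.50

1 January – 31 May 2014: 5 months at 1.55% → $199,000 × 1.55% × 5/12 = $1,285.2083
1 June – 31 July 2014: 2 months at 1.4% → $199,000 × 1.4% × 2/12 = $464.3333
1 August – 31 December 2014: 5 months at 0.65% → $199,000 × 0.65% × 5/12 = $538.9583
Total = $2,288.5000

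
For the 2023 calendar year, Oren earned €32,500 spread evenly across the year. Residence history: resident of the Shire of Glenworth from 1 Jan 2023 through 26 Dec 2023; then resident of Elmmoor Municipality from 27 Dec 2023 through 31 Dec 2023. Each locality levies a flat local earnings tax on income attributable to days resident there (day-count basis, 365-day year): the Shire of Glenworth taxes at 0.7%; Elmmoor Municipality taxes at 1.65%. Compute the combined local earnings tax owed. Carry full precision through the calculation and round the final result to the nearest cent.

€231.73

The Shire of Glenworth, 1 Jan – 26 Dec 2023: 360 days → €32,500 × 0.7% × 360/365 = €224.3836
Elmmoor Municipality, 27 Dec – 31 Dec 2023: 5 days → €32,500 × 1.65% × 5/365 = €7.3459
Total = €231.7295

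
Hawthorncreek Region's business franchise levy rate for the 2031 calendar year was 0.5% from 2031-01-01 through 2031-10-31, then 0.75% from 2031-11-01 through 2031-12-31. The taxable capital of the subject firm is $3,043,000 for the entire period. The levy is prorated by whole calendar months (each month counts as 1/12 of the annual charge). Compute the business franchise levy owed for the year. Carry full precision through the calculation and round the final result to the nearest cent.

$16,482.92

2031-01-01 to 2031-10-31: 10 months at 0.5% → $3,043,000 × 0.5% × 10/12 = $12,679.1667
2031-11-01 to 2031-12-31: 2 months at 0.75% → $3,043,000 × 0.75% × 2/12 = $3,803.7500
Total = $16,482.9167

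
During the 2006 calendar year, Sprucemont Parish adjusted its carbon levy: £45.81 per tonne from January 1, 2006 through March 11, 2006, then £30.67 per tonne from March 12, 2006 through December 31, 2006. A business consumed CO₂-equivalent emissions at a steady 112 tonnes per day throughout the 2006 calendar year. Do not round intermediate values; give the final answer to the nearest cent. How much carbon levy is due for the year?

January 1 – March 11, 2006: 70 days × 112 tonnes/day = 7,840 tonnes at £45.81/tonne → £359,150.40
March 12 – December 31, 2006: 295 days × 112 tonnes/day = 33,040 tonnes at £30.67/tonne → £1,013,336.80

£1,372,487.20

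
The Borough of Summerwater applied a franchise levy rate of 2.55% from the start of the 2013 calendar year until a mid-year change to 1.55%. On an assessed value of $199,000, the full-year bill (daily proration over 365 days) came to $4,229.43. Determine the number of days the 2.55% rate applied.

210 days

Let d = days at the first rate; then 365 − d days at the second rate.
$199,000 × [2.55%·d + 1.55%·(365−d)] / 365 = $4,229.43
Solving gives d = 210, so the new rate took effect on 30 Jul 2013.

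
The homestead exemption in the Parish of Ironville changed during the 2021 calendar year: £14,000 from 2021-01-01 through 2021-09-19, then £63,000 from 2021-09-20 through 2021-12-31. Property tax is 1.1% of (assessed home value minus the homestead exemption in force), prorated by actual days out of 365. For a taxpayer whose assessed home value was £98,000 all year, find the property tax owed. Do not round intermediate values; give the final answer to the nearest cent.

2021-01-01 to 2021-09-19: 262 days, exemption £14,000 → (£98,000 − £14,000) × 1.1% × 262/365 = £663.2548
2021-09-20 to 2021-12-31: 103 days, exemption £63,000 → (£98,000 − £63,000) × 1.1% × 103/365 = £108.6438
Total = £771.8986

£771.90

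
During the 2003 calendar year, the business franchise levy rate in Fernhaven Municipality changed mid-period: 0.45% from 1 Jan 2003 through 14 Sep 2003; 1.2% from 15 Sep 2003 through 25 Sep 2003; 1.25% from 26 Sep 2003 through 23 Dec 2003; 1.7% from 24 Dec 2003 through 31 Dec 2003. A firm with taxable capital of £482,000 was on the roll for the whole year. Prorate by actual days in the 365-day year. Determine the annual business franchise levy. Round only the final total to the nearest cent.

£3,350.23

1 Jan – 14 Sep 2003: 257 days at 0.45% → £482,000 × 0.45% × 257/365 = £1,527.2137
15 Sep – 25 Sep 2003: 11 days at 1.2% → £482,000 × 1.2% × 11/365 = £174.3123
26 Sep – 23 Dec 2003: 89 days at 1.25% → £482,000 × 1.25% × 89/365 = £1,469.1096
24 Dec – 31 Dec 2003: 8 days at 1.7% → £482,000 × 1.7% × 8/365 = £179.5945
Total = £3,350.2301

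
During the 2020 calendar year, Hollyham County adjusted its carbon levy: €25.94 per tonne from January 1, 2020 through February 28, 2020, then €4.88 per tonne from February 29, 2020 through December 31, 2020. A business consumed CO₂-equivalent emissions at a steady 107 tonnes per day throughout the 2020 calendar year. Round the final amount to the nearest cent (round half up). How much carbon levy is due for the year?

€324,062.34

January 1 – February 28, 2020: 59 days × 107 tonnes/day = 6,313 tonnes at €25.94/tonne → €163,759.22
February 29 – December 31, 2020: 307 days × 107 tonnes/day = 32,849 tonnes at €4.88/tonne → €160,303.12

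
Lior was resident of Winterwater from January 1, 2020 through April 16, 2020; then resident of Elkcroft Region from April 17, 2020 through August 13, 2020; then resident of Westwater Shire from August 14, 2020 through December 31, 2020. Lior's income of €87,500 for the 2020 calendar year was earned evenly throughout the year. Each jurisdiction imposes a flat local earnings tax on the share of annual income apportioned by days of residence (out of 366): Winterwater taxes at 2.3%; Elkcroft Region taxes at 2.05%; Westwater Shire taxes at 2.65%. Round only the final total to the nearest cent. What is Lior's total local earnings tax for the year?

Winterwater, January 1 – April 16, 2020: 107 days → €87,500 × 2.3% × 107/366 = €588.3538
Elkcroft Region, April 17 – August 13, 2020: 119 days → €87,500 × 2.05% × 119/366 = €583.2138
Westwater Shire, August 14 – December 31, 2020: 140 days → €87,500 × 2.65% × 140/366 = €886.9536
Total = €2,058.5212

€2,058.52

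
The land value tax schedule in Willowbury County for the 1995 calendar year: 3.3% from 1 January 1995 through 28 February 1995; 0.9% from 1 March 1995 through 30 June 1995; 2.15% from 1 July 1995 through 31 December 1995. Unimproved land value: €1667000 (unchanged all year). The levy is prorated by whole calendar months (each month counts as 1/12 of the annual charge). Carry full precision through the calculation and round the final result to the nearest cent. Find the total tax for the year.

€32089.75

1 January – 28 February 1995: 2 months at 3.3% → €1667000 × 3.3% × 2/12 = €9168.5000
1 March – 30 June 1995: 4 months at 0.9% → €1667000 × 0.9% × 4/12 = €5001.0000
1 July – 31 December 1995: 6 months at 2.15% → €1667000 × 2.15% × 6/12 = €17920.2500
Total = €32089.7500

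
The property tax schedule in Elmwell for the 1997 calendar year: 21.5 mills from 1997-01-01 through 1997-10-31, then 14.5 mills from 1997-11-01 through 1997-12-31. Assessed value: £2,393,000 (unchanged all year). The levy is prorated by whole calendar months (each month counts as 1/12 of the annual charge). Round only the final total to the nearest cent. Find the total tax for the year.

£48,657.67

1997-01-01 to 1997-10-31: 10 months at 21.5 mills → £2,393,000 × 2.15% × 10/12 = £42,874.5833
1997-11-01 to 1997-12-31: 2 months at 14.5 mills → £2,393,000 × 1.45% × 2/12 = £5,783.0833
Total = £48,657.6667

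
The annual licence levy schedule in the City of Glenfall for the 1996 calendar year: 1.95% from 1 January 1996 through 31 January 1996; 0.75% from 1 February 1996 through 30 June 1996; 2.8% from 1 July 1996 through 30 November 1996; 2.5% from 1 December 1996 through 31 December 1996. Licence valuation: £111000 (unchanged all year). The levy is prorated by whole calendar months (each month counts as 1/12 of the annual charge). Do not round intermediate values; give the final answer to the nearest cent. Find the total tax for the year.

1 January – 31 January 1996: 1 month at 1.95% → £111000 × 1.95% × 1/12 = £180.3750
1 February – 30 June 1996: 5 months at 0.75% → £111000 × 0.75% × 5/12 = £346.8750
1 July – 30 November 1996: 5 months at 2.8% → £111000 × 2.8% × 5/12 = £1295.0000
1 December – 31 December 1996: 1 month at 2.5% → £111000 × 2.5% × 1/12 = £231.2500
Total = £2053.5000

£2053.50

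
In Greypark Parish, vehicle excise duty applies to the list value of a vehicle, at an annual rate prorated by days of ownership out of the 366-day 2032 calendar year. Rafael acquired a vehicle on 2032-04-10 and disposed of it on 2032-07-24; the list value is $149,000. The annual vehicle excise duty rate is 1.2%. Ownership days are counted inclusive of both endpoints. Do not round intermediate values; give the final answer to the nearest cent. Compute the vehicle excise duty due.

$517.84

Days held (2032-04-10 to 2032-07-24): 106 out of 366
Tax = $149,000 × 1.2% × 106/366 = $517.8361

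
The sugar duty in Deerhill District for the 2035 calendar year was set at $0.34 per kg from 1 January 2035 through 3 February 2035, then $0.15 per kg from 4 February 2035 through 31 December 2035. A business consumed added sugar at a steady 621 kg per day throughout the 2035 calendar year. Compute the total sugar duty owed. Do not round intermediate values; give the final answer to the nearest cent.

$38,011.41

1 January – 3 February 2035: 34 days × 621 kg/day = 21,114 kg at $0.34/kg → $7,178.76
4 February – 31 December 2035: 331 days × 621 kg/day = 205,551 kg at $0.15/kg → $30,832.65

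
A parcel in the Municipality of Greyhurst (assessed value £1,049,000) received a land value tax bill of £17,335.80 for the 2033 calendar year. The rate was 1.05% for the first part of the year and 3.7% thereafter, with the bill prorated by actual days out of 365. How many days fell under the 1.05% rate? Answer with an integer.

Let d = days at the first rate; then 365 − d days at the second rate.
£1,049,000 × [1.05%·d + 3.7%·(365−d)] / 365 = £17,335.80
Solving gives d = 282, so the new rate took effect on 10 October 2033.

282 days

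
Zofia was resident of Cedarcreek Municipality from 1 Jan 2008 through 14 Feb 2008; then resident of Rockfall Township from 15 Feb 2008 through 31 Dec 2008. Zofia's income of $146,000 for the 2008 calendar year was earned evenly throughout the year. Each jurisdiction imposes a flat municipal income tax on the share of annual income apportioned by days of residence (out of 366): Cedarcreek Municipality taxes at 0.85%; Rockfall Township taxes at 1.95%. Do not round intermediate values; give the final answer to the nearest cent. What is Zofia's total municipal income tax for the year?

$2,649.54

Cedarcreek Municipality, 1 Jan – 14 Feb 2008: 45 days → $146,000 × 0.85% × 45/366 = $152.5820
Rockfall Township, 15 Feb – 31 Dec 2008: 321 days → $146,000 × 1.95% × 321/366 = $2,496.9590
Total = $2,649.5410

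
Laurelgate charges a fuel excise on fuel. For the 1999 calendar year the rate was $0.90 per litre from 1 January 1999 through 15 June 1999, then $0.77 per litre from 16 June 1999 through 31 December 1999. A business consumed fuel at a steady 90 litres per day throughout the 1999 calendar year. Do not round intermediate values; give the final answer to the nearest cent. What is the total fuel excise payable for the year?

1 January – 15 June 1999: 166 days × 90 litres/day = 14,940 litres at $0.90/litre → $13446.00
16 June – 31 December 1999: 199 days × 90 litres/day = 17,910 litres at $0.77/litre → $13790.70

$27236.70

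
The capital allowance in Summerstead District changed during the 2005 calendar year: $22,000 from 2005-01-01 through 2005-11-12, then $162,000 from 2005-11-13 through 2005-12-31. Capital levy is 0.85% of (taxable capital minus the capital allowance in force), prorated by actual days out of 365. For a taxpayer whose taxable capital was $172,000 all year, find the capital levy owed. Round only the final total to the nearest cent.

$1,115.25

2005-01-01 to 2005-11-12: 316 days, exemption $22,000 → ($172,000 − $22,000) × 0.85% × 316/365 = $1,103.8356
2005-11-13 to 2005-12-31: 49 days, exemption $162,000 → ($172,000 − $162,000) × 0.85% × 49/365 = $11.4110
Total = $1,115.2466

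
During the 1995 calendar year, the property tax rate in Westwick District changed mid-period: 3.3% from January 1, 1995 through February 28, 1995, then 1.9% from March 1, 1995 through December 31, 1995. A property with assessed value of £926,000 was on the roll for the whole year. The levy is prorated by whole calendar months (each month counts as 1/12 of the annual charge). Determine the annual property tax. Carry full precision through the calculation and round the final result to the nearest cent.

£19,754.67

January 1 – February 28, 1995: 2 months at 3.3% → £926,000 × 3.3% × 2/12 = £5,093.0000
March 1 – December 31, 1995: 10 months at 1.9% → £926,000 × 1.9% × 10/12 = £14,661.6667
Total = £19,754.6667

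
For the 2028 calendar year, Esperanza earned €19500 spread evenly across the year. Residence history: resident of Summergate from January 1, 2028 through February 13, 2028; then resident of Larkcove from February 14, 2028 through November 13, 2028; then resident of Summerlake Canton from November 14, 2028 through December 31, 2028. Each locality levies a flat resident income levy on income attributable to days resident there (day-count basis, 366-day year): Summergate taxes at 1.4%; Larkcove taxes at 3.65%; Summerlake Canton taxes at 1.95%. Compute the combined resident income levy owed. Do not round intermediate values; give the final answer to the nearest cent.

€615.53

Summergate, January 1 – February 13, 2028: 44 days → €19500 × 1.4% × 44/366 = €32.8197
Larkcove, February 14 – November 13, 2028: 274 days → €19500 × 3.65% × 274/366 = €532.8402
Summerlake Canton, November 14 – December 31, 2028: 48 days → €19500 × 1.95% × 48/366 = €49.8689
Total = €615.5287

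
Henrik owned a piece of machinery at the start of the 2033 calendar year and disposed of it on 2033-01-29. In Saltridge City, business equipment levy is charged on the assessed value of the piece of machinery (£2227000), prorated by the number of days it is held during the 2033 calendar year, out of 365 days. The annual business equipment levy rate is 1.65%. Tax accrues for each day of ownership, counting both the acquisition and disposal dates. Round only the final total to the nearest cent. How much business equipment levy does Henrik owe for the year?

Days held (2033-01-01 to 2033-01-29): 29 out of 365
Tax = £2227000 × 1.65% × 29/365 = £2919.5055

£2919.51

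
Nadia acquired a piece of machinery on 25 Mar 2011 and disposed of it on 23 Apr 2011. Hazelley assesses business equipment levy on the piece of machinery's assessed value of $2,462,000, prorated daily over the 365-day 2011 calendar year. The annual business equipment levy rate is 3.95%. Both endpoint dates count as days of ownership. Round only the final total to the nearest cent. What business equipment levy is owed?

$7,993.07

Days held (25 Mar – 23 Apr 2011): 30 out of 365
Tax = $2,462,000 × 3.95% × 30/365 = $7,993.0685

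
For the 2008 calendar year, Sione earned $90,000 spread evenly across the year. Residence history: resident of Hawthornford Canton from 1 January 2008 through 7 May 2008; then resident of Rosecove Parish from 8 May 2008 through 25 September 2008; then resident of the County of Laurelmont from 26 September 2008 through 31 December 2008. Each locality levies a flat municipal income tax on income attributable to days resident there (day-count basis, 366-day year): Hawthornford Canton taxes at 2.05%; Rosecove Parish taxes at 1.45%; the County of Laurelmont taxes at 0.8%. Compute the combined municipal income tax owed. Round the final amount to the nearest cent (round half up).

$1,338.81

Hawthornford Canton, 1 January – 7 May 2008: 128 days → $90,000 × 2.05% × 128/366 = $645.2459
Rosecove Parish, 8 May – 25 September 2008: 141 days → $90,000 × 1.45% × 141/366 = $502.7459
The County of Laurelmont, 26 September – 31 December 2008: 97 days → $90,000 × 0.8% × 97/366 = $190.8197
Total = $1,338.8115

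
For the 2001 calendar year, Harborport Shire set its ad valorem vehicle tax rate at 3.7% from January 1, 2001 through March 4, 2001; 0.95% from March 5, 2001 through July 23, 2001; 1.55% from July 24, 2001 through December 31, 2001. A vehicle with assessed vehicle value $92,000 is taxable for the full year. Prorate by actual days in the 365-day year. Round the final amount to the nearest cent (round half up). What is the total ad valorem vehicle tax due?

January 1 – March 4, 2001: 63 days at 3.7% → $92,000 × 3.7% × 63/365 = $587.5397
March 5 – July 23, 2001: 141 days at 0.95% → $92,000 × 0.95% × 141/365 = $337.6274
July 24 – December 31, 2001: 161 days at 1.55% → $92,000 × 1.55% × 161/365 = $629.0027
Total = $1,554.1699

$1,554.17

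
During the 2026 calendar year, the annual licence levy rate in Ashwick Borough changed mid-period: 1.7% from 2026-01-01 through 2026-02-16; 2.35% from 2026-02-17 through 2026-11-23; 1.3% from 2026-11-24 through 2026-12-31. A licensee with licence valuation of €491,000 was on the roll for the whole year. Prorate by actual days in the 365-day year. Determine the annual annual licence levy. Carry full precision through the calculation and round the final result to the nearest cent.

2026-01-01 to 2026-02-16: 47 days at 1.7% → €491,000 × 1.7% × 47/365 = €1,074.8192
2026-02-17 to 2026-11-23: 280 days at 2.35% → €491,000 × 2.35% × 280/365 = €8,851.4521
2026-11-24 to 2026-12-31: 38 days at 1.3% → €491,000 × 1.3% × 38/365 = €664.5315
Total = €10,590.8027

€10,590.80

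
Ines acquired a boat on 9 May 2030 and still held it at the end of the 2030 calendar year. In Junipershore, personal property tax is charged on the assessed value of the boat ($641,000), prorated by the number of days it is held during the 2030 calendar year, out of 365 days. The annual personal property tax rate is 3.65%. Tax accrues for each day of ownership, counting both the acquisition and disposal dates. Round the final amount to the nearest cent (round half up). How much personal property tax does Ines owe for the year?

Days held (9 May – 31 Dec 2030): 237 out of 365
Tax = $641,000 × 3.65% × 237/365 = $15,191.7000

$15,191.70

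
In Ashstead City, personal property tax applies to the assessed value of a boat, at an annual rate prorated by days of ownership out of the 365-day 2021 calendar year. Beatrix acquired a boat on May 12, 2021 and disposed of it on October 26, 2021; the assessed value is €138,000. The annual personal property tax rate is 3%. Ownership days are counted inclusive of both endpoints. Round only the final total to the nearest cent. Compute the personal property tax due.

Days held (May 12 – October 26, 2021): 168 out of 365
Tax = €138,000 × 3% × 168/365 = €1,905.5342

€1,905.53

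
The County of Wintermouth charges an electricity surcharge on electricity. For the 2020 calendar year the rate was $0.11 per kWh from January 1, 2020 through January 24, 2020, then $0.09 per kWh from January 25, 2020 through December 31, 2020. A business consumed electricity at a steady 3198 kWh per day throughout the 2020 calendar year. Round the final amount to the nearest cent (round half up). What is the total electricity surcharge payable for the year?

January 1 – January 24, 2020: 24 days × 3198 kWh/day = 76,752 kWh at $0.11/kWh → $8442.72
January 25 – December 31, 2020: 342 days × 3198 kWh/day = 1,093,716 kWh at $0.09/kWh → $98434.44

$106877.16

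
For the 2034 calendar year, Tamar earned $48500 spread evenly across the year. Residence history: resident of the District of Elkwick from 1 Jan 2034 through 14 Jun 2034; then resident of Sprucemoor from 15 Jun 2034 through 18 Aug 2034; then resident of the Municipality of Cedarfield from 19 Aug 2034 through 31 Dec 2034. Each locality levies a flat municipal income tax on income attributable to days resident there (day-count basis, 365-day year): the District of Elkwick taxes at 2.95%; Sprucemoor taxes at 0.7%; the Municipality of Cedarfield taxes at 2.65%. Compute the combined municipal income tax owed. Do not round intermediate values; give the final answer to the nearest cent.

$1182.60

The District of Elkwick, 1 Jan – 14 Jun 2034: 165 days → $48500 × 2.95% × 165/365 = $646.7774
Sprucemoor, 15 Jun – 18 Aug 2034: 65 days → $48500 × 0.7% × 65/365 = $60.4589
The Municipality of Cedarfield, 19 Aug – 31 Dec 2034: 135 days → $48500 × 2.65% × 135/365 = $475.3664
Total = $1182.6027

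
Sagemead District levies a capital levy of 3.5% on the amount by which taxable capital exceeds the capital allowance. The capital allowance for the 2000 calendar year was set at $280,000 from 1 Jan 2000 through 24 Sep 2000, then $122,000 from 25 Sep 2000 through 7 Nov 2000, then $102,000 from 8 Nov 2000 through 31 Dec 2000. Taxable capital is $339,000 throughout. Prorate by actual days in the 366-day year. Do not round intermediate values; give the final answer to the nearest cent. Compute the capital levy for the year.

1 Jan – 24 Sep 2000: 268 days, exemption $280,000 → ($339,000 − $280,000) × 3.5% × 268/366 = $1,512.0765
25 Sep – 7 Nov 2000: 44 days, exemption $122,000 → ($339,000 − $122,000) × 3.5% × 44/366 = $913.0601
8 Nov – 31 Dec 2000: 54 days, exemption $102,000 → ($339,000 − $102,000) × 3.5% × 54/366 = $1,223.8525
Total = $3,648.9891

$3,648.99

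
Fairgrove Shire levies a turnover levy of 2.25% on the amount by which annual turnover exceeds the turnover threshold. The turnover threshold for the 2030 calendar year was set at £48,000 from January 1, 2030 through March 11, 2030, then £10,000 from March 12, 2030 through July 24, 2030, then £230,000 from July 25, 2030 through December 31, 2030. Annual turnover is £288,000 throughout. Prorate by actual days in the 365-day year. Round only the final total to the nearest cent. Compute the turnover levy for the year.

£3,921.16

January 1 – March 11, 2030: 70 days, exemption £48,000 → (£288,000 − £48,000) × 2.25% × 70/365 = £1,035.6164
March 12 – July 24, 2030: 135 days, exemption £10,000 → (£288,000 − £10,000) × 2.25% × 135/365 = £2,313.4932
July 25 – December 31, 2030: 160 days, exemption £230,000 → (£288,000 − £230,000) × 2.25% × 160/365 = £572.0548
Total = £3,921.1644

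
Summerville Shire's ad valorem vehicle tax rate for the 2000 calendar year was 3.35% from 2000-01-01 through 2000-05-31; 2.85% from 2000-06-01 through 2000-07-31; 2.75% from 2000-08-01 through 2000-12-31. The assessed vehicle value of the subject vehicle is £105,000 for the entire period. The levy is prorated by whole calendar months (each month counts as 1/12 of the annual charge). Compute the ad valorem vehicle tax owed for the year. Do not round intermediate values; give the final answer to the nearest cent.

£3,167.50

2000-01-01 to 2000-05-31: 5 months at 3.35% → £105,000 × 3.35% × 5/12 = £1,465.6250
2000-06-01 to 2000-07-31: 2 months at 2.85% → £105,000 × 2.85% × 2/12 = £498.7500
2000-08-01 to 2000-12-31: 5 months at 2.75% → £105,000 × 2.75% × 5/12 = £1,203.1250
Total = £3,167.5000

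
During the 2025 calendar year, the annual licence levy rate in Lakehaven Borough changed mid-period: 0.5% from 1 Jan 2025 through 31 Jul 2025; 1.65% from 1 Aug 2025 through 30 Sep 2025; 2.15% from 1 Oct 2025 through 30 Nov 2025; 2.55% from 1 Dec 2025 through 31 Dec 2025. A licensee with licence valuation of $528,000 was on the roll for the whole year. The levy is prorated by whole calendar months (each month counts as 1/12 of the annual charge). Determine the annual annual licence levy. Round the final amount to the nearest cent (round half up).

1 Jan – 31 Jul 2025: 7 months at 0.5% → $528,000 × 0.5% × 7/12 = $1,540.0000
1 Aug – 30 Sep 2025: 2 months at 1.65% → $528,000 × 1.65% × 2/12 = $1,452.0000
1 Oct – 30 Nov 2025: 2 months at 2.15% → $528,000 × 2.15% × 2/12 = $1,892.0000
1 Dec – 31 Dec 2025: 1 month at 2.55% → $528,000 × 2.55% × 1/12 = $1,122.0000
Total = $6,006.0000

$6,006.00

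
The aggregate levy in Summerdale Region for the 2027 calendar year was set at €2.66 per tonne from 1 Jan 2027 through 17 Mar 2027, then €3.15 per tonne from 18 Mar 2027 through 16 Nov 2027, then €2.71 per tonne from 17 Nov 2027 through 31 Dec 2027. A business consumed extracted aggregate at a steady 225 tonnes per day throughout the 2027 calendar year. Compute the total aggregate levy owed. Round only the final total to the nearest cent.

€245,859.75

1 Jan – 17 Mar 2027: 76 days × 225 tonnes/day = 17,100 tonnes at €2.66/tonne → €45,486.00
18 Mar – 16 Nov 2027: 244 days × 225 tonnes/day = 54,900 tonnes at €3.15/tonne → €172,935.00
17 Nov – 31 Dec 2027: 45 days × 225 tonnes/day = 10,125 tonnes at €2.71/tonne → €27,438.75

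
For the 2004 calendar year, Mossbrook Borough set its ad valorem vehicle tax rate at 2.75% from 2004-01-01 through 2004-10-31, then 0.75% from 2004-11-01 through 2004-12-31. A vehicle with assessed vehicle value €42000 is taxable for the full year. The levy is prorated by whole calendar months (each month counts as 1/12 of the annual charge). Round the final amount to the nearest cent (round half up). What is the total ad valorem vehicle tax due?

2004-01-01 to 2004-10-31: 10 months at 2.75% → €42000 × 2.75% × 10/12 = €962.5000
2004-11-01 to 2004-12-31: 2 months at 0.75% → €42000 × 0.75% × 2/12 = €52.5000
Total = €1015.0000

€1015.00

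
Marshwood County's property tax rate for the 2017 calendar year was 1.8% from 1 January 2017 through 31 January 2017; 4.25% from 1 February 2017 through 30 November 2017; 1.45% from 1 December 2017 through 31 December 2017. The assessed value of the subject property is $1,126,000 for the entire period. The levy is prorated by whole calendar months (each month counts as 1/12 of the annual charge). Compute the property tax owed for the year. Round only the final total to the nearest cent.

$42,928.75

1 January – 31 January 2017: 1 month at 1.8% → $1,126,000 × 1.8% × 1/12 = $1,689.0000
1 February – 30 November 2017: 10 months at 4.25% → $1,126,000 × 4.25% × 10/12 = $39,879.1667
1 December – 31 December 2017: 1 month at 1.45% → $1,126,000 × 1.45% × 1/12 = $1,360.5833
Total = $42,928.7500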